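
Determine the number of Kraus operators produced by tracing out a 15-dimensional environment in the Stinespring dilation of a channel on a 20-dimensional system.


Tracing out the environment in an orthonormal basis {|i>_E} gives Kraus operators K_i = <i|_E U |0>_E.
Number of Kraus operators = dim(H_env) = d_env
= 15

15


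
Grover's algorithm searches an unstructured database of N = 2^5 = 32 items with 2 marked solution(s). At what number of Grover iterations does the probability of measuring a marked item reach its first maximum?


After j Grover iterations the success probability is P(j) = sin^2((2j+1)*theta), where sin(theta) = sqrt(k/N).
N = 2^5 = 32, k = 2
sin(theta) = sqrt(k/N) = 0.25
theta = arcsin(sqrt(k/N)) = 0.2526802551 rad
P(j) reaches its first maximum when (2j+1)*theta is as close as possible to pi/2, i.e. j = round(pi/(4*theta) - 1/2).
pi/(4*theta) - 1/2 = 2.6083
(For comparison, the common estimate pi/4 * sqrt(N/k) = 3.1416; the exact maximiser is used here.)
Optimal iterations = 3

3


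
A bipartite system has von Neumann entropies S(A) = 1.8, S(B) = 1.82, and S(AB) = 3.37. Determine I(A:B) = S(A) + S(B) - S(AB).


I(A:B) = S(A) + S(B) - S(AB)
= 1.8 + 1.82 - 3.37
= 0.2500

0.2500


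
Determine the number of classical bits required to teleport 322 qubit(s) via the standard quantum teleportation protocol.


Quantum teleportation requires 2 classical bits per qubit teleported.
322 qubit(s) -> 2 * 322 = 644 classical bits

644


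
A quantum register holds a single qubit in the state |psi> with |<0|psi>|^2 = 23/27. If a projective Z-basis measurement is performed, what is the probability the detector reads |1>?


|alpha|^2 = 23/27 = 0.8519
|beta|^2 = 1 - 23/27 = 4/27 = 0.1481
P(|1>) = |beta|^2 = 0.1481

0.1481


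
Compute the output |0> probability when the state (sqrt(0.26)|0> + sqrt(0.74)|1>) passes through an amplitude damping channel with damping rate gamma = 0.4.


For amplitude damping with parameter gamma on state sqrt(a)|0> + sqrt(b)|1>:
alpha^2 = 0.26, beta^2 = 0.74
P(|0>) = alpha^2 + gamma * beta^2
= 0.26 + 0.4 * 0.74
= 0.26 + 0.2960
= 0.5560

0.5560


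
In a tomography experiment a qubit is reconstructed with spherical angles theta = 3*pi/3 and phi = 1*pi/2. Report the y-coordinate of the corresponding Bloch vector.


theta = 3.1416, phi = 1.5708
r_y = sin(theta)*sin(phi) = 0.0000 * 1.0000
r_y = 0.0000

0.0000


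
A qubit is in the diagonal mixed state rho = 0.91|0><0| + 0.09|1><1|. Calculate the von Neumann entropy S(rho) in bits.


S = -p*log2(p) - (1-p)*log2(1-p)
p = 0.9100, 1-p = 0.0900
= -0.9100 * log2(0.9100) - 0.0900 * log2(0.0900)
= -(-0.1238) - (-0.3127)
= 0.4365

0.4365


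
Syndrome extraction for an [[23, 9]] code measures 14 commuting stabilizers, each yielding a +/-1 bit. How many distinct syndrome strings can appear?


Each stabilizer generator gives a binary (+1 or -1) measurement outcome.
With 14 independent generators:
Total syndromes = 2^14
= 16384

16384


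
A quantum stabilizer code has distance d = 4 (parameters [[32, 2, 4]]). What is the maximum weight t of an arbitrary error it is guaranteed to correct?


Code parameters: [[32, 2, 4]], distance d = 4.
Number of correctable errors = floor((d-1)/2)
= floor((4 - 1)/2)
= floor(3/2)
= 1

1


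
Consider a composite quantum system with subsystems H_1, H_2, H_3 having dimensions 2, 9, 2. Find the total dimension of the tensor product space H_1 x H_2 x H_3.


dim(H_1 x H_2 x H_3) = 2 * 9 * 2
= 18 * 2
= 36

36


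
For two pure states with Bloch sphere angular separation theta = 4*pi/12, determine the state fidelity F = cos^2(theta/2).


For states separated by angle theta on Bloch sphere:
F = cos^2(theta/2)
theta = 4*pi/12 = 1.0472
theta/2 = 0.5236
cos(theta/2) = 0.8660
F = 0.7500

0.7500


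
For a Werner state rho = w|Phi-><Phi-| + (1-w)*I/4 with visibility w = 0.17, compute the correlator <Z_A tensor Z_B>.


|Phi-> = (|00> - |11>)/sqrt(2)
For the pure Bell state, <Z_A Z_B> = +1 (Bell-state Pauli correlator).
The maximally-mixed part I/4 has tr(I/4 * P tensor P) = 0 for any traceless Pauli P.
So <Z_A Z_B>_rho = w * (+1) + (1 - w) * 0
= 0.17 * (+1)
= 0.1700

0.1700


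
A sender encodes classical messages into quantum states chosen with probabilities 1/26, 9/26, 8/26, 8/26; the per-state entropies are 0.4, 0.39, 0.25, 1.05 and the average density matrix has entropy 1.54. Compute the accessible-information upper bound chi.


chi = S(rho) - sum_i p_i * S(rho_i)
Weighted entropy = 1/26 * 0.4 + 9/26 * 0.39 + 8/26 * 0.25 + 8/26 * 1.05
= 0.5504
chi = 1.54 - 0.5504
= 0.9896

0.9896


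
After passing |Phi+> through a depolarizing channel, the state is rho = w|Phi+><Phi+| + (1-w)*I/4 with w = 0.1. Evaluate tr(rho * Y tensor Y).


|Phi+> = (|00> + |11>)/sqrt(2)
For the pure Bell state, <Y_A Y_B> = -1 (Bell-state Pauli correlator).
The maximally-mixed part I/4 has tr(I/4 * P tensor P) = 0 for any traceless Pauli P.
So <Y_A Y_B>_rho = w * (-1) + (1 - w) * 0
= 0.1 * (-1)
= -0.1000

-0.1000


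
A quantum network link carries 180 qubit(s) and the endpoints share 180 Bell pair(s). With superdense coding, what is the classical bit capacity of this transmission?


Superdense coding allows 2 classical bits per shared entangled pair.
180 pair(s) -> 2 * 180 = 360 classical bits

360


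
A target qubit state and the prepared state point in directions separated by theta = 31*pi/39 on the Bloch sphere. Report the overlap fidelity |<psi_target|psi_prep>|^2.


For states separated by angle theta on Bloch sphere:
F = cos^2(theta/2)
theta = 31*pi/39 = 2.4972
theta/2 = 1.2486
cos(theta/2) = 0.3167
F = 0.1003

0.1003


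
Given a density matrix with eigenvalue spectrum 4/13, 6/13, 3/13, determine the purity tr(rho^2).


tr(rho^2) = sum of eigenvalues squared
= (4/13)^2 + (6/13)^2 + (3/13)^2
= (16 + 36 + 9) / 169
= 61/169
= 0.3609

0.3609


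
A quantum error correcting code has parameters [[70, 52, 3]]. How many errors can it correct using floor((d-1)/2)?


Code parameters: [[70, 52, 3]], distance d = 3.
Number of correctable errors = floor((d-1)/2)
= floor((3 - 1)/2)
= floor(2/2)
= 1

1


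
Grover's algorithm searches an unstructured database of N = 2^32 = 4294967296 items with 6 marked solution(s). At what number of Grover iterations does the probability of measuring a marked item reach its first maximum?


After j Grover iterations the success probability is P(j) = sin^2((2j+1)*theta), where sin(theta) = sqrt(k/N).
N = 2^32 = 4294967296, k = 6
sin(theta) = sqrt(k/N) = 3.73762473e-05
theta = arcsin(sqrt(k/N)) = 3.73762473e-05 rad
P(j) reaches its first maximum when (2j+1)*theta is as close as possible to pi/2, i.e. j = round(pi/(4*theta) - 1/2).
pi/(4*theta) - 1/2 = 21012.7964
(For comparison, the common estimate pi/4 * sqrt(N/k) = 21013.2964; the exact maximiser is used here.)
Optimal iterations = 21013

21013


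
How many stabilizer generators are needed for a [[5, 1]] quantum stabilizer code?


For an [[n,k]] stabilizer code:
Number of stabilizer generators = n - k
= 5 - 1
= 4

4


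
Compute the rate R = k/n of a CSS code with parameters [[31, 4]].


Code rate R = k/n
= 4/31
= 0.1290

0.1290


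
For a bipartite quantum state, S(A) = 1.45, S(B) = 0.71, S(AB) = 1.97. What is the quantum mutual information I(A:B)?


I(A:B) = S(A) + S(B) - S(AB)
= 1.45 + 0.71 - 1.97
= 0.1900

0.1900


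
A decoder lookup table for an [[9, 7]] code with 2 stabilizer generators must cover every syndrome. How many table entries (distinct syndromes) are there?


Each stabilizer generator gives a binary (+1 or -1) measurement outcome.
With 2 independent generators:
Total syndromes = 2^2
= 4

4


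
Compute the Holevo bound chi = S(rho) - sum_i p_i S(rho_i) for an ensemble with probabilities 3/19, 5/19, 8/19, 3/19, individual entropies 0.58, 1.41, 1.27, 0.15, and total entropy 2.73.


chi = S(rho) - sum_i p_i * S(rho_i)
Weighted entropy = 3/19 * 0.58 + 5/19 * 1.41 + 8/19 * 1.27 + 3/19 * 0.15
= 1.0211
chi = 2.73 - 1.0211
= 1.7089

1.7089


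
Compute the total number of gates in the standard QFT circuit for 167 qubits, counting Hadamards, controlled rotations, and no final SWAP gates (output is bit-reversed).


Hadamard gates: 167
Controlled rotations: n*(n-1)/2 = 167*166/2 = 13861
SWAP gates: 0 (omitted)
Total = 167 + 13861
= 14028

14028


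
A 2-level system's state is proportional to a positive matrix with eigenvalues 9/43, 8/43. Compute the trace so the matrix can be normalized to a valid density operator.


tr(M) = sum of eigenvalues
= 9/43 + 8/43
= 17/43
= 0.3953

0.3953


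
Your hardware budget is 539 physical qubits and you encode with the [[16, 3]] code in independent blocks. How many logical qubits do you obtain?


Each code block uses 16 physical qubits for 3 logical qubit(s).
Number of complete blocks = floor(539 / 16) = 33
Logical qubits = 33 * 3
= 99

99


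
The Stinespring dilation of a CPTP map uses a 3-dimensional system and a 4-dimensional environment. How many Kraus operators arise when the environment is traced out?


Tracing out the environment in an orthonormal basis {|i>_E} gives Kraus operators K_i = <i|_E U |0>_E.
Number of Kraus operators = dim(H_env) = d_env
= 4

4


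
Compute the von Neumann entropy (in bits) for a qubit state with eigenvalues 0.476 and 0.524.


S = -p*log2(p) - (1-p)*log2(1-p)
p = 0.4760, 1-p = 0.5240
= -0.4760 * log2(0.4760) - 0.5240 * log2(0.5240)
= -(-0.5098) - (-0.4886)
= 0.9983

0.9983


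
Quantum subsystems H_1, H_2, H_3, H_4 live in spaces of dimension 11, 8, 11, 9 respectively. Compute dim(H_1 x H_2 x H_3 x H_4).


dim(H_1 x H_2 x H_3 x H_4) = 11 * 8 * 11 * 9
= 88 * 11 * 9
= 968 * 9
= 8712

8712


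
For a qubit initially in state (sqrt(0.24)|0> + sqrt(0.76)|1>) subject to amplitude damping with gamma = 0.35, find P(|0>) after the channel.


For amplitude damping with parameter gamma on state sqrt(a)|0> + sqrt(b)|1>:
alpha^2 = 0.24, beta^2 = 0.76
P(|0>) = alpha^2 + gamma * beta^2
= 0.24 + 0.35 * 0.76
= 0.24 + 0.2660
= 0.5060

0.5060


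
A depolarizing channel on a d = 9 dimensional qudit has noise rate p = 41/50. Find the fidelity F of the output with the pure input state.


F = (1-p) + p/d
= (1 - 0.8200) + 0.8200/9
= 0.1800 + 0.0911
= 0.2711

0.2711


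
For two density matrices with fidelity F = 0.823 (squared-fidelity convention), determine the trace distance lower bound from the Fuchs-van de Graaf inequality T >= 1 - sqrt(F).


Fuchs-van de Graaf (squared-fidelity convention): 1 - sqrt(F) <= T <= sqrt(1 - F).
Lower bound: T >= 1 - sqrt(F)
sqrt(F) = sqrt(0.823) = 0.9072
T >= 1 - 0.9072
T >= 0.0928

0.0928


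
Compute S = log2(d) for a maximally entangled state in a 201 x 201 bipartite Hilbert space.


For a maximally entangled state in d x d:
S = log2(d) = log2(201)
= 7.6511

7.6511


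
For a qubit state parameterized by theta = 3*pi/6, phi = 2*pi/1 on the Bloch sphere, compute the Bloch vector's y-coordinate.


theta = 1.5708, phi = 6.2832
r_y = sin(theta)*sin(phi) = 1.0000 * 0.0000
r_y = 0.0000

0.0000


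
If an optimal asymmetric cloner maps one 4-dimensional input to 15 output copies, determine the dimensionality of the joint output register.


Output space = H^(tensor 15) where dim(H) = 4
dim = 4^15
= 16 (after 2 factors)
= 64 (after 3 factors)
= 256 (after 4 factors)
= 1024 (after 5 factors)
= 4096 (after 6 factors)
= 16384 (after 7 factors)
= 65536 (after 8 factors)
= 262144 (after 9 factors)
= 1048576 (after 10 factors)
= 4194304 (after 11 factors)
= 16777216 (after 12 factors)
= 67108864 (after 13 factors)
= 268435456 (after 14 factors)
= 1073741824 (after 15 factors)
= 1073741824

1073741824


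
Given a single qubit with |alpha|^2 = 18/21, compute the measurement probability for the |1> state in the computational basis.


|alpha|^2 = 18/21 = 0.8571
|beta|^2 = 1 - 18/21 = 3/21 = 0.1429
P(|1>) = |beta|^2 = 0.1429

0.1429


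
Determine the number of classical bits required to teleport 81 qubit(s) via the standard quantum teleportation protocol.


Quantum teleportation requires 2 classical bits per qubit teleported.
81 qubit(s) -> 2 * 81 = 162 classical bits

162


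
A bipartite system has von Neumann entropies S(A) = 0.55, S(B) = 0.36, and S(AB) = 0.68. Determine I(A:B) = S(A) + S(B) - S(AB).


I(A:B) = S(A) + S(B) - S(AB)
= 0.55 + 0.36 - 0.68
= 0.2300

0.2300


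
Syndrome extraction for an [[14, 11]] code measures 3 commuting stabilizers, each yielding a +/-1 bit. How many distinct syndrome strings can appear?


Each stabilizer generator gives a binary (+1 or -1) measurement outcome.
With 3 independent generators:
Total syndromes = 2^3
= 8

8


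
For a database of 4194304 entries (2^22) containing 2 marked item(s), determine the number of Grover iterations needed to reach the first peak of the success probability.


After j Grover iterations the success probability is P(j) = sin^2((2j+1)*theta), where sin(theta) = sqrt(k/N).
N = 2^22 = 4194304, k = 2
sin(theta) = sqrt(k/N) = 0.000690533966
theta = arcsin(sqrt(k/N)) = 0.0006905340209 rad
P(j) reaches its first maximum when (2j+1)*theta is as close as possible to pi/2, i.e. j = round(pi/(4*theta) - 1/2).
pi/(4*theta) - 1/2 = 1136.8779
(For comparison, the common estimate pi/4 * sqrt(N/k) = 1137.3780; the exact maximiser is used here.)
Optimal iterations = 1137

1137


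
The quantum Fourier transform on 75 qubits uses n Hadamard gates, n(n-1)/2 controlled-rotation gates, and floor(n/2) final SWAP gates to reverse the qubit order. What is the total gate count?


Hadamard gates: 75
Controlled rotations: n*(n-1)/2 = 75*74/2 = 2775
SWAP gates: floor(n/2) = floor(75/2) = 37
Total = 75 + 2775 + 37
= 2887

2887


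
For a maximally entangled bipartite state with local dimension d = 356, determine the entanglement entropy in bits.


For a maximally entangled state in d x d:
S = log2(d) = log2(356)
= 8.4757

8.4757


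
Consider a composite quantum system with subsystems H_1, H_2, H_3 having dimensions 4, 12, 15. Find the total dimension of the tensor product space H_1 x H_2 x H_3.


dim(H_1 x H_2 x H_3) = 4 * 12 * 15
= 48 * 15
= 720

720


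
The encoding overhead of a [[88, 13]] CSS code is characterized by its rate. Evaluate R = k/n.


Code rate R = k/n
= 13/88
= 0.1477

0.1477


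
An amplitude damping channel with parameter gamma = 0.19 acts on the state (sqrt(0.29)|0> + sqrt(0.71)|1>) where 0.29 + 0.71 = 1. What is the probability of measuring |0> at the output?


For amplitude damping with parameter gamma on state sqrt(a)|0> + sqrt(b)|1>:
alpha^2 = 0.29, beta^2 = 0.71
P(|0>) = alpha^2 + gamma * beta^2
= 0.29 + 0.19 * 0.71
= 0.29 + 0.1349
= 0.4249

0.4249


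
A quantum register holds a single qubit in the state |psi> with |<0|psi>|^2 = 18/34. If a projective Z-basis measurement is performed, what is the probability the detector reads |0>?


|alpha|^2 = 18/34 = 0.5294
|beta|^2 = 1 - 18/34 = 16/34 = 0.4706
P(|0>) = |alpha|^2 = 0.5294

0.5294


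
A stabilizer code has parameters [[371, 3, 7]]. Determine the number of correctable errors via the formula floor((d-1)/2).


Code parameters: [[371, 3, 7]], distance d = 7.
Number of correctable errors = floor((d-1)/2)
= floor((7 - 1)/2)
= floor(6/2)
= 3

3


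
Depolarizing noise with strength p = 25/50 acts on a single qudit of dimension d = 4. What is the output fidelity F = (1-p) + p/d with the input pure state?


F = (1-p) + p/d
= (1 - 0.5000) + 0.5000/4
= 0.5000 + 0.1250
= 0.6250

0.6250


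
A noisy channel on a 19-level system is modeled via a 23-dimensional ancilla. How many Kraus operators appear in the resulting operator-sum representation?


Tracing out the environment in an orthonormal basis {|i>_E} gives Kraus operators K_i = <i|_E U |0>_E.
Number of Kraus operators = dim(H_env) = d_env
= 23

23


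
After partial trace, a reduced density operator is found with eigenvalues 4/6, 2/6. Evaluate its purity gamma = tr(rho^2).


tr(rho^2) = sum of eigenvalues squared
= (4/6)^2 + (2/6)^2
= (16 + 4) / 36
= 20/36
= 0.5556

0.5556


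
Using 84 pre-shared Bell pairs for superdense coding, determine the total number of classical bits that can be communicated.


Superdense coding allows 2 classical bits per shared entangled pair.
84 pair(s) -> 2 * 84 = 168 classical bits

168


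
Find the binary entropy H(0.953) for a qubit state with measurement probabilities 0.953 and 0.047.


S = -p*log2(p) - (1-p)*log2(1-p)
p = 0.9530, 1-p = 0.0470
= -0.9530 * log2(0.9530) - 0.0470 * log2(0.0470)
= -(-0.0662) - (-0.2073)
= 0.2735

0.2735


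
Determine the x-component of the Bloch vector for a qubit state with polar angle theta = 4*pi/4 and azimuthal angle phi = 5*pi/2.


theta = 3.1416, phi = 7.8540
r_x = sin(theta)*cos(phi) = 0.0000 * 0.0000
r_x = 0.0000

0.0000


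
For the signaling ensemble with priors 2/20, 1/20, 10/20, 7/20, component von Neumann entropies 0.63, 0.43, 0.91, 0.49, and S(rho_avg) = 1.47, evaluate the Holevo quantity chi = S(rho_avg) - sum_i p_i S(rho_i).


chi = S(rho) - sum_i p_i * S(rho_i)
Weighted entropy = 2/20 * 0.63 + 1/20 * 0.43 + 10/20 * 0.91 + 7/20 * 0.49
= 0.7110
chi = 1.47 - 0.7110
= 0.7590

0.7590


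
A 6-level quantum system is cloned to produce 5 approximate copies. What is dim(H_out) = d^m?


Output space = H^(tensor 5) where dim(H) = 6
dim = 6^5
= 36 (after 2 factors)
= 216 (after 3 factors)
= 1296 (after 4 factors)
= 7776 (after 5 factors)
= 7776

7776


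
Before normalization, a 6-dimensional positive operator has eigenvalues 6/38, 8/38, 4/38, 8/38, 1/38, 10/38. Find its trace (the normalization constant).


tr(M) = sum of eigenvalues
= 6/38 + 8/38 + 4/38 + 8/38 + 1/38 + 10/38
= 37/38
= 0.9737

0.9737


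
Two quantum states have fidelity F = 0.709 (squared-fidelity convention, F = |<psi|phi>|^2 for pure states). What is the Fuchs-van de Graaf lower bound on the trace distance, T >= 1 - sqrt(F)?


Fuchs-van de Graaf (squared-fidelity convention): 1 - sqrt(F) <= T <= sqrt(1 - F).
Lower bound: T >= 1 - sqrt(F)
sqrt(F) = sqrt(0.709) = 0.8420
T >= 1 - 0.8420
T >= 0.1580

0.1580


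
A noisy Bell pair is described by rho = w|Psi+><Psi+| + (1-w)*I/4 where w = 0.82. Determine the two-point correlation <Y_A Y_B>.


|Psi+> = (|01> + |10>)/sqrt(2)
For the pure Bell state, <Y_A Y_B> = +1 (Bell-state Pauli correlator).
The maximally-mixed part I/4 has tr(I/4 * P tensor P) = 0 for any traceless Pauli P.
So <Y_A Y_B>_rho = w * (+1) + (1 - w) * 0
= 0.82 * (+1)
= 0.8200

0.8200


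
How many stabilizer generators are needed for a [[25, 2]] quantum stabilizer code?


For an [[n,k]] stabilizer code:
Number of stabilizer generators = n - k
= 25 - 2
= 23

23


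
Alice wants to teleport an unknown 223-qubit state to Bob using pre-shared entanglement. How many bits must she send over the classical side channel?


Quantum teleportation requires 2 classical bits per qubit teleported.
223 qubit(s) -> 2 * 223 = 446 classical bits

446


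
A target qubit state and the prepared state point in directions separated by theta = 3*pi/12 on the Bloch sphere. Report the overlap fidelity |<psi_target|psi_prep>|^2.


For states separated by angle theta on Bloch sphere:
F = cos^2(theta/2)
theta = 3*pi/12 = 0.7854
theta/2 = 0.3927
cos(theta/2) = 0.9239
F = 0.8536

0.8536


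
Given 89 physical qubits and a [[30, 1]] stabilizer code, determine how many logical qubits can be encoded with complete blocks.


Each code block uses 30 physical qubits for 1 logical qubit(s).
Number of complete blocks = floor(89 / 30) = 2
Logical qubits = 2 * 1
= 2

2


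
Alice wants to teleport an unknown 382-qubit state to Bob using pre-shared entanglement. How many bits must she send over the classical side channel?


Quantum teleportation requires 2 classical bits per qubit teleported.
382 qubit(s) -> 2 * 382 = 764 classical bits

764


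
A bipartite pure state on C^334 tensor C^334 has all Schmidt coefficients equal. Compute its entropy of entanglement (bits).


For a maximally entangled state in d x d:
S = log2(d) = log2(334)
= 8.3837

8.3837


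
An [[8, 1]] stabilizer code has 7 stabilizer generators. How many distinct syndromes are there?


Each stabilizer generator gives a binary (+1 or -1) measurement outcome.
With 7 independent generators:
Total syndromes = 2^7
= 128

128


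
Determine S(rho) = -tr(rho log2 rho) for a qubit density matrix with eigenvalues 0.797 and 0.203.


S = -p*log2(p) - (1-p)*log2(1-p)
p = 0.7970, 1-p = 0.2030
= -0.7970 * log2(0.7970) - 0.2030 * log2(0.2030)
= -(-0.2609) - (-0.4670)
= 0.7279

0.7279


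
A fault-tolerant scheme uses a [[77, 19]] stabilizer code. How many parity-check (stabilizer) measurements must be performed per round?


For an [[n,k]] stabilizer code:
Number of stabilizer generators = n - k
= 77 - 19
= 58

58


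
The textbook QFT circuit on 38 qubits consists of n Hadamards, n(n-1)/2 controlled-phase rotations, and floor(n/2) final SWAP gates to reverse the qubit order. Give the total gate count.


Hadamard gates: 38
Controlled rotations: n*(n-1)/2 = 38*37/2 = 703
SWAP gates: floor(n/2) = floor(38/2) = 19
Total = 38 + 703 + 19
= 760

760


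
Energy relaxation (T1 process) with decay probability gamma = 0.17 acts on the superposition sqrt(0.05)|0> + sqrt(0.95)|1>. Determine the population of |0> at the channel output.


For amplitude damping with parameter gamma on state sqrt(a)|0> + sqrt(b)|1>:
alpha^2 = 0.05, beta^2 = 0.95
P(|0>) = alpha^2 + gamma * beta^2
= 0.05 + 0.17 * 0.95
= 0.05 + 0.1615
= 0.2115

0.2115


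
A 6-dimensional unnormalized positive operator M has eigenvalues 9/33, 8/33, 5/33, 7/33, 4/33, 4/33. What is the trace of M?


tr(M) = sum of eigenvalues
= 9/33 + 8/33 + 5/33 + 7/33 + 4/33 + 4/33
= 37/33
= 1.1212

1.1212


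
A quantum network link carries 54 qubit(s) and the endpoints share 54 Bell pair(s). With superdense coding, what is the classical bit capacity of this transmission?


Superdense coding allows 2 classical bits per shared entangled pair.
54 pair(s) -> 2 * 54 = 108 classical bits

108


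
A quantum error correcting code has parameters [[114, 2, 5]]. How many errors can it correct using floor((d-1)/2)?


Code parameters: [[114, 2, 5]], distance d = 5.
Number of correctable errors = floor((d-1)/2)
= floor((5 - 1)/2)
= floor(4/2)
= 2

2


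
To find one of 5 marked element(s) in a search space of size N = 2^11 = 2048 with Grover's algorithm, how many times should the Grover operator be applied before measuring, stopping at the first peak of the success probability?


After j Grover iterations the success probability is P(j) = sin^2((2j+1)*theta), where sin(theta) = sqrt(k/N).
N = 2^11 = 2048, k = 5
sin(theta) = sqrt(k/N) = 0.04941058844
theta = arcsin(sqrt(k/N)) = 0.04943071578 rad
P(j) reaches its first maximum when (2j+1)*theta is as close as possible to pi/2, i.e. j = round(pi/(4*theta) - 1/2).
pi/(4*theta) - 1/2 = 15.3889
(For comparison, the common estimate pi/4 * sqrt(N/k) = 15.8953; the exact maximiser is used here.)
Optimal iterations = 15

15


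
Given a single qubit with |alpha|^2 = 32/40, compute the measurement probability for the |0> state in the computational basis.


|alpha|^2 = 32/40 = 0.8000
|beta|^2 = 1 - 32/40 = 8/40 = 0.2000
P(|0>) = |alpha|^2 = 0.8000

0.8000


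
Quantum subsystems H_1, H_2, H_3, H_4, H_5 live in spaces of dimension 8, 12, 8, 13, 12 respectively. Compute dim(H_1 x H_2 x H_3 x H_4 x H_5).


dim(H_1 x H_2 x H_3 x H_4 x H_5) = 8 * 12 * 8 * 13 * 12
= 96 * 8 * 13 * 12
= 768 * 13 * 12
= 9984 * 12
= 119808

119808


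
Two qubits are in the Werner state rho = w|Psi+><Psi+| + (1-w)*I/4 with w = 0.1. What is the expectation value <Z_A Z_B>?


|Psi+> = (|01> + |10>)/sqrt(2)
For the pure Bell state, <Z_A Z_B> = -1 (Bell-state Pauli correlator).
The maximally-mixed part I/4 has tr(I/4 * P tensor P) = 0 for any traceless Pauli P.
So <Z_A Z_B>_rho = w * (-1) + (1 - w) * 0
= 0.1 * (-1)
= -0.1000

-0.1000


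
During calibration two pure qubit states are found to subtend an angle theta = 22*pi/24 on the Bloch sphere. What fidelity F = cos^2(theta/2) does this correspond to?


For states separated by angle theta on Bloch sphere:
F = cos^2(theta/2)
theta = 22*pi/24 = 2.8798
theta/2 = 1.4399
cos(theta/2) = 0.1305
F = 0.0170

0.0170


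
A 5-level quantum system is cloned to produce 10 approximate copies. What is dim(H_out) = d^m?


Output space = H^(tensor 10) where dim(H) = 5
dim = 5^10
= 25 (after 2 factors)
= 125 (after 3 factors)
= 625 (after 4 factors)
= 3125 (after 5 factors)
= 15625 (after 6 factors)
= 78125 (after 7 factors)
= 390625 (after 8 factors)
= 1953125 (after 9 factors)
= 9765625 (after 10 factors)
= 9765625

9765625


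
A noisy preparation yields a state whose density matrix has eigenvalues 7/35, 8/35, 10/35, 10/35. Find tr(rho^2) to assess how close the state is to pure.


tr(rho^2) = sum of eigenvalues squared
= (7/35)^2 + (8/35)^2 + (10/35)^2 + (10/35)^2
= (49 + 64 + 100 + 100) / 1225
= 313/1225
= 0.2555

0.2555


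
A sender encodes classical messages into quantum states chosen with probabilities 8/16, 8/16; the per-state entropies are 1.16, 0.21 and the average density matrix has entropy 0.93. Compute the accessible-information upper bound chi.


chi = S(rho) - sum_i p_i * S(rho_i)
Weighted entropy = 8/16 * 1.16 + 8/16 * 0.21
= 0.6850
chi = 0.93 - 0.6850
= 0.2450

0.2450


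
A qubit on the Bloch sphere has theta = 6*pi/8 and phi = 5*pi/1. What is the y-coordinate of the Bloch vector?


theta = 2.3562, phi = 15.7080
r_y = sin(theta)*sin(phi) = 0.7071 * 0.0000
r_y = 0.0000

0.0000


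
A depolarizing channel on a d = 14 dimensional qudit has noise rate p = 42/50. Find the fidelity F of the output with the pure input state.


F = (1-p) + p/d
= (1 - 0.8400) + 0.8400/14
= 0.1600 + 0.0600
= 0.2200

0.2200


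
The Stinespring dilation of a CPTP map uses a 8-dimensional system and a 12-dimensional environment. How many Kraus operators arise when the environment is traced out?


Tracing out the environment in an orthonormal basis {|i>_E} gives Kraus operators K_i = <i|_E U |0>_E.
Number of Kraus operators = dim(H_env) = d_env
= 12

12


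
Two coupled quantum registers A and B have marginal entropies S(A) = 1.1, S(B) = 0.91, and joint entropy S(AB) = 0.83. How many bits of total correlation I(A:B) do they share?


I(A:B) = S(A) + S(B) - S(AB)
= 1.1 + 0.91 - 0.83
= 1.1800

1.1800


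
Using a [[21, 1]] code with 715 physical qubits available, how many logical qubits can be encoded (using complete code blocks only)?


Each code block uses 21 physical qubits for 1 logical qubit(s).
Number of complete blocks = floor(715 / 21) = 34
Logical qubits = 34 * 1
= 34

34


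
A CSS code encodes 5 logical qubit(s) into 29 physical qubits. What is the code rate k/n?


Code rate R = k/n
= 5/29
= 0.1724

0.1724


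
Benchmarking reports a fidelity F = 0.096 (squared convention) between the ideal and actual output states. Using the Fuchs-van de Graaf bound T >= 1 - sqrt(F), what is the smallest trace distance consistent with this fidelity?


Fuchs-van de Graaf (squared-fidelity convention): 1 - sqrt(F) <= T <= sqrt(1 - F).
Lower bound: T >= 1 - sqrt(F)
sqrt(F) = sqrt(0.096) = 0.3098
T >= 1 - 0.3098
T >= 0.6902

0.6902


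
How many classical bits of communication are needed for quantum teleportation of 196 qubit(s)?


Quantum teleportation requires 2 classical bits per qubit teleported.
196 qubit(s) -> 2 * 196 = 392 classical bits

392


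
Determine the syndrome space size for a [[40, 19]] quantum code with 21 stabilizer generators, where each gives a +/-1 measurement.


Each stabilizer generator gives a binary (+1 or -1) measurement outcome.
With 21 independent generators:
Total syndromes = 2^21
= 2097152

2097152


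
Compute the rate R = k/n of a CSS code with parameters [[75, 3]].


Code rate R = k/n
= 3/75
= 0.0400

0.0400


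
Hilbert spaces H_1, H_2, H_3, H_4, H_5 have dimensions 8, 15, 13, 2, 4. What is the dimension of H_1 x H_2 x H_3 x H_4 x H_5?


dim(H_1 x H_2 x H_3 x H_4 x H_5) = 8 * 15 * 13 * 2 * 4
= 120 * 13 * 2 * 4
= 1560 * 2 * 4
= 3120 * 4
= 12480

12480


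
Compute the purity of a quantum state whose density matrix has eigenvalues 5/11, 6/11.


tr(rho^2) = sum of eigenvalues squared
= (5/11)^2 + (6/11)^2
= (25 + 36) / 121
= 61/121
= 0.5041

0.5041


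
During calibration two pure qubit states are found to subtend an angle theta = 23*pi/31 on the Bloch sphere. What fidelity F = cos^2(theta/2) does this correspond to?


For states separated by angle theta on Bloch sphere:
F = cos^2(theta/2)
theta = 23*pi/31 = 2.3309
theta/2 = 1.1654
cos(theta/2) = 0.3944
F = 0.1555

0.1555


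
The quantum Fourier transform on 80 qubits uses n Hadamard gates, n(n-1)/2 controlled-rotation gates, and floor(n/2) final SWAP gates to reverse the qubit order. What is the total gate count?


Hadamard gates: 80
Controlled rotations: n*(n-1)/2 = 80*79/2 = 3160
SWAP gates: floor(n/2) = floor(80/2) = 40
Total = 80 + 3160 + 40
= 3280

3280


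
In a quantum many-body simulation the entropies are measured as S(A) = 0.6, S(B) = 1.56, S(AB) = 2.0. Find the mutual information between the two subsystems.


I(A:B) = S(A) + S(B) - S(AB)
= 0.6 + 1.56 - 2.0
= 0.1600

0.1600


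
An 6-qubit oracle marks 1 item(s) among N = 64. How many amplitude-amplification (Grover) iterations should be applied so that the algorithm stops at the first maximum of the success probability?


After j Grover iterations the success probability is P(j) = sin^2((2j+1)*theta), where sin(theta) = sqrt(k/N).
N = 2^6 = 64, k = 1
sin(theta) = sqrt(k/N) = 0.125
theta = arcsin(sqrt(k/N)) = 0.1253278312 rad
P(j) reaches its first maximum when (2j+1)*theta is as close as possible to pi/2, i.e. j = round(pi/(4*theta) - 1/2).
pi/(4*theta) - 1/2 = 5.7667
(For comparison, the common estimate pi/4 * sqrt(N/k) = 6.2832; the exact maximiser is used here.)
Optimal iterations = 6

6


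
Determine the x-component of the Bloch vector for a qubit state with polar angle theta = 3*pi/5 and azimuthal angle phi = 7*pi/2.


theta = 1.8850, phi = 10.9956
r_x = sin(theta)*cos(phi) = 0.9511 * 0.0000
r_x = 0.0000

0.0000


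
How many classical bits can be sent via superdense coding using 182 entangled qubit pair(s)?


Superdense coding allows 2 classical bits per shared entangled pair.
182 pair(s) -> 2 * 182 = 364 classical bits

364


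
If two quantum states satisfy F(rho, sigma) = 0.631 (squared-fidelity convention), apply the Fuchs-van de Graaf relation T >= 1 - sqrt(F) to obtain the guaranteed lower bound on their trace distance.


Fuchs-van de Graaf (squared-fidelity convention): 1 - sqrt(F) <= T <= sqrt(1 - F).
Lower bound: T >= 1 - sqrt(F)
sqrt(F) = sqrt(0.631) = 0.7944
T >= 1 - 0.7944
T >= 0.2056

0.2056


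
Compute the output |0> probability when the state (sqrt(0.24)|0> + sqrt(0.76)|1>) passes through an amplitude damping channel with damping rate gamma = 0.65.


For amplitude damping with parameter gamma on state sqrt(a)|0> + sqrt(b)|1>:
alpha^2 = 0.24, beta^2 = 0.76
P(|0>) = alpha^2 + gamma * beta^2
= 0.24 + 0.65 * 0.76
= 0.24 + 0.4940
= 0.7340

0.7340


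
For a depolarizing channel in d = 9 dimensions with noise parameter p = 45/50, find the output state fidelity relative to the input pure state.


F = (1-p) + p/d
= (1 - 0.9000) + 0.9000/9
= 0.1000 + 0.1000
= 0.2000

0.2000


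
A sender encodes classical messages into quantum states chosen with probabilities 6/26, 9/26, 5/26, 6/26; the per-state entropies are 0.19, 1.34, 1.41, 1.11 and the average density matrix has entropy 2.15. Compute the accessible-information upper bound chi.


chi = S(rho) - sum_i p_i * S(rho_i)
Weighted entropy = 6/26 * 0.19 + 9/26 * 1.34 + 5/26 * 1.41 + 6/26 * 1.11
= 1.0350
chi = 2.15 - 1.0350
= 1.1150

1.1150


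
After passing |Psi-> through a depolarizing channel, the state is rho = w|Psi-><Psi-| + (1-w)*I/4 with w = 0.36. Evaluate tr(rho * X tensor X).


|Psi-> = (|01> - |10>)/sqrt(2)
For the pure Bell state, <X_A X_B> = -1 (Bell-state Pauli correlator).
The maximally-mixed part I/4 has tr(I/4 * P tensor P) = 0 for any traceless Pauli P.
So <X_A X_B>_rho = w * (-1) + (1 - w) * 0
= 0.36 * (-1)
= -0.3600

-0.3600


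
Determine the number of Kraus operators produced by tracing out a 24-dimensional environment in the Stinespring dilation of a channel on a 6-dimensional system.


Tracing out the environment in an orthonormal basis {|i>_E} gives Kraus operators K_i = <i|_E U |0>_E.
Number of Kraus operators = dim(H_env) = d_env
= 24

24


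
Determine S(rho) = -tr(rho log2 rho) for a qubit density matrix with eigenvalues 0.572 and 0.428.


S = -p*log2(p) - (1-p)*log2(1-p)
p = 0.5720, 1-p = 0.4280
= -0.5720 * log2(0.5720) - 0.4280 * log2(0.4280)
= -(-0.4610) - (-0.5240)
= 0.9850

0.9850


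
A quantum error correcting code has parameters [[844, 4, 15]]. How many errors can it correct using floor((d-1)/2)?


Code parameters: [[844, 4, 15]], distance d = 15.
Number of correctable errors = floor((d-1)/2)
= floor((15 - 1)/2)
= floor(14/2)
= 7

7


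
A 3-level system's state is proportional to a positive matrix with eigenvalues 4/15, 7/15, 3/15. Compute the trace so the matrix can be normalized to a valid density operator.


tr(M) = sum of eigenvalues
= 4/15 + 7/15 + 3/15
= 14/15
= 0.9333

0.9333


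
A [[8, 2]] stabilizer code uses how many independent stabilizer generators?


For an [[n,k]] stabilizer code:
Number of stabilizer generators = n - k
= 8 - 2
= 6

6


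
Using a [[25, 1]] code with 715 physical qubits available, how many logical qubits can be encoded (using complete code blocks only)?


Each code block uses 25 physical qubits for 1 logical qubit(s).
Number of complete blocks = floor(715 / 25) = 28
Logical qubits = 28 * 1
= 28

28


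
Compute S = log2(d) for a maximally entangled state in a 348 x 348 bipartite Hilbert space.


For a maximally entangled state in d x d:
S = log2(d) = log2(348)
= 8.4429

8.4429


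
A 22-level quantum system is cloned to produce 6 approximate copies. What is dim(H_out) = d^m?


Output space = H^(tensor 6) where dim(H) = 22
dim = 22^6
= 484 (after 2 factors)
= 10648 (after 3 factors)
= 234256 (after 4 factors)
= 5153632 (after 5 factors)
= 113379904 (after 6 factors)
= 113379904

113379904


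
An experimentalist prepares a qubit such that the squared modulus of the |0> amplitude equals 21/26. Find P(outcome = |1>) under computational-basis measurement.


|alpha|^2 = 21/26 = 0.8077
|beta|^2 = 1 - 21/26 = 5/26 = 0.1923
P(|1>) = |beta|^2 = 0.1923

0.1923


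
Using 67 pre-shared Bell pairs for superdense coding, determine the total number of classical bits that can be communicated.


Superdense coding allows 2 classical bits per shared entangled pair.
67 pair(s) -> 2 * 67 = 134 classical bits

134


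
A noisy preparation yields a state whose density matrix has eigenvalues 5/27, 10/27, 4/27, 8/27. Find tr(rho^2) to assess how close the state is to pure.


tr(rho^2) = sum of eigenvalues squared
= (5/27)^2 + (10/27)^2 + (4/27)^2 + (8/27)^2
= (25 + 100 + 16 + 64) / 729
= 205/729
= 0.2812

0.2812


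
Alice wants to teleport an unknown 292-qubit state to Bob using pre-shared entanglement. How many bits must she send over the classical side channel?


Quantum teleportation requires 2 classical bits per qubit teleported.
292 qubit(s) -> 2 * 292 = 584 classical bits

584


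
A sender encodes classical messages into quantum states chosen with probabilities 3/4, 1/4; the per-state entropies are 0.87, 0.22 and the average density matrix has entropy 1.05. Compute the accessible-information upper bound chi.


chi = S(rho) - sum_i p_i * S(rho_i)
Weighted entropy = 3/4 * 0.87 + 1/4 * 0.22
= 0.7075
chi = 1.05 - 0.7075
= 0.3425

0.3425


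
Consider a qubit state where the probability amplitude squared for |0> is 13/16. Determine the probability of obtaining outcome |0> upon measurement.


|alpha|^2 = 13/16 = 0.8125
|beta|^2 = 1 - 13/16 = 3/16 = 0.1875
P(|0>) = |alpha|^2 = 0.8125

0.8125


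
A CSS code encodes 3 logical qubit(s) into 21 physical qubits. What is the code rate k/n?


Code rate R = k/n
= 3/21
= 0.1429

0.1429


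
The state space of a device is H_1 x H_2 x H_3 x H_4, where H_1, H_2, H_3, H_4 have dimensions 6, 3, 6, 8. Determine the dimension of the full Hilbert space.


dim(H_1 x H_2 x H_3 x H_4) = 6 * 3 * 6 * 8
= 18 * 6 * 8
= 108 * 8
= 864

864


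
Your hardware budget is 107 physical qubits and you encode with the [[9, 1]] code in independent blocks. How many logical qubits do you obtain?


Each code block uses 9 physical qubits for 1 logical qubit(s).
Number of complete blocks = floor(107 / 9) = 11
Logical qubits = 11 * 1
= 11

11


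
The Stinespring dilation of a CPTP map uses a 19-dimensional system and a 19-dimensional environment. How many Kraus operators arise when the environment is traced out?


Tracing out the environment in an orthonormal basis {|i>_E} gives Kraus operators K_i = <i|_E U |0>_E.
Number of Kraus operators = dim(H_env) = d_env
= 19

19


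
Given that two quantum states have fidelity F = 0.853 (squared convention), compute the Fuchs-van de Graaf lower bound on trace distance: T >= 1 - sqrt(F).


Fuchs-van de Graaf (squared-fidelity convention): 1 - sqrt(F) <= T <= sqrt(1 - F).
Lower bound: T >= 1 - sqrt(F)
sqrt(F) = sqrt(0.853) = 0.9236
T >= 1 - 0.9236
T >= 0.0764

0.0764


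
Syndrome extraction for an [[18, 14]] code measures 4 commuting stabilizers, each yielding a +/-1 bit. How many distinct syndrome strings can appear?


Each stabilizer generator gives a binary (+1 or -1) measurement outcome.
With 4 independent generators:
Total syndromes = 2^4
= 16

16


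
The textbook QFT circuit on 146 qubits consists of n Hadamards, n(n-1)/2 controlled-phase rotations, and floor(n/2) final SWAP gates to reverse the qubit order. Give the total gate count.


Hadamard gates: 146
Controlled rotations: n*(n-1)/2 = 146*145/2 = 10585
SWAP gates: floor(n/2) = floor(146/2) = 73
Total = 146 + 10585 + 73
= 10804

10804


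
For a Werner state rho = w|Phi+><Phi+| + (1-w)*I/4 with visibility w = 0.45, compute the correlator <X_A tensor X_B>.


|Phi+> = (|00> + |11>)/sqrt(2)
For the pure Bell state, <X_A X_B> = +1 (Bell-state Pauli correlator).
The maximally-mixed part I/4 has tr(I/4 * P tensor P) = 0 for any traceless Pauli P.
So <X_A X_B>_rho = w * (+1) + (1 - w) * 0
= 0.45 * (+1)
= 0.4500

0.4500


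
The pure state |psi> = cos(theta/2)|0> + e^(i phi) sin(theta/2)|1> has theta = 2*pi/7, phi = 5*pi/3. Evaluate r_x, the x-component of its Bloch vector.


theta = 0.8976, phi = 5.2360
r_x = sin(theta)*cos(phi) = 0.7818 * 0.5000
r_x = 0.3909

0.3909


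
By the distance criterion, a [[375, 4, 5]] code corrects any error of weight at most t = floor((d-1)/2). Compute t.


Code parameters: [[375, 4, 5]], distance d = 5.
Number of correctable errors = floor((d-1)/2)
= floor((5 - 1)/2)
= floor(4/2)
= 2

2


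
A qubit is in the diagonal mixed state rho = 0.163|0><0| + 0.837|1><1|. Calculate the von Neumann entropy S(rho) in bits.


S = -p*log2(p) - (1-p)*log2(1-p)
p = 0.1630, 1-p = 0.8370
= -0.1630 * log2(0.1630) - 0.8370 * log2(0.8370)
= -(-0.4266) - (-0.2149)
= 0.6414

0.6414


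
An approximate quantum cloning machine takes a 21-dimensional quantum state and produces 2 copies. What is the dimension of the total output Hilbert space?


Output space = H^(tensor 2) where dim(H) = 21
dim = 21^2
= 441

441


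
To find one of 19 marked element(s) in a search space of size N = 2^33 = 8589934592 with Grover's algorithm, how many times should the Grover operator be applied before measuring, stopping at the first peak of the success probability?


After j Grover iterations the success probability is P(j) = sin^2((2j+1)*theta), where sin(theta) = sqrt(k/N).
N = 2^33 = 8589934592, k = 19
sin(theta) = sqrt(k/N) = 4.703074648e-05
theta = arcsin(sqrt(k/N)) = 4.70307465e-05 rad
P(j) reaches its first maximum when (2j+1)*theta is as close as possible to pi/2, i.e. j = round(pi/(4*theta) - 1/2).
pi/(4*theta) - 1/2 = 16699.1746
(For comparison, the common estimate pi/4 * sqrt(N/k) = 16699.6746; the exact maximiser is used here.)
Optimal iterations = 16699

16699
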